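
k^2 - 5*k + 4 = (k - 4)*(k - 1)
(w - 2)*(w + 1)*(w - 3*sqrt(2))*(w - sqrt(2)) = w^4 - 4*sqrt(2)*w^3 - w^3 + 4*w^2 + 4*sqrt(2)*w^2 - 6*w + 8*sqrt(2)*w - 12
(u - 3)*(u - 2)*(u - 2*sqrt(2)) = u^3 - 5*u^2 - 2*sqrt(2)*u^2 + 6*u + 10*sqrt(2)*u - 12*sqrt(2)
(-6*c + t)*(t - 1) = -6*c*t + 6*c + t^2 - t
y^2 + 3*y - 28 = (y - 4)*(y + 7)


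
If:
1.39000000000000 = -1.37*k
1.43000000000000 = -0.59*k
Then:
No Solution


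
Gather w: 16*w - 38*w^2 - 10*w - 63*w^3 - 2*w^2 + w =-63*w^3 - 40*w^2 + 7*w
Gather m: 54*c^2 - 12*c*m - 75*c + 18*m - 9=54*c^2 - 75*c + m*(18 - 12*c) - 9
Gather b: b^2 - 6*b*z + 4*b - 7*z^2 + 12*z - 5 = b^2 + b*(4 - 6*z) - 7*z^2 + 12*z - 5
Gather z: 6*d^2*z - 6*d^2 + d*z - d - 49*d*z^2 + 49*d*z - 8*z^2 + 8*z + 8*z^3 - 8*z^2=-6*d^2 - d + 8*z^3 + z^2*(-49*d - 16) + z*(6*d^2 + 50*d + 8)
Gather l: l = l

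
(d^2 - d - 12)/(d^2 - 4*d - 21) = (d - 4)/(d - 7)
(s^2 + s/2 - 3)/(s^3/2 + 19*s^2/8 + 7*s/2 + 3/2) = 4*(2*s - 3)/(4*s^2 + 11*s + 6)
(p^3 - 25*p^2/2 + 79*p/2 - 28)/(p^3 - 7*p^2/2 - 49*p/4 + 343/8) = 4*(p^2 - 9*p + 8)/(4*p^2 - 49)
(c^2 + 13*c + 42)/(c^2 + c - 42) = (c + 6)/(c - 6)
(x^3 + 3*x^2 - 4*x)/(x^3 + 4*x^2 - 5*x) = (x + 4)/(x + 5)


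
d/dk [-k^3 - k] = -3*k^2 - 1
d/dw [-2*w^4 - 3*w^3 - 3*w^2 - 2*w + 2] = -8*w^3 - 9*w^2 - 6*w - 2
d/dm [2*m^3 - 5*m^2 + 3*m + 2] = 6*m^2 - 10*m + 3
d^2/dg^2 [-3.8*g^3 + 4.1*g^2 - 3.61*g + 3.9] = 8.2 - 22.8*g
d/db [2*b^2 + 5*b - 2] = 4*b + 5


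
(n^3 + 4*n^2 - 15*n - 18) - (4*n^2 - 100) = n^3 - 15*n + 82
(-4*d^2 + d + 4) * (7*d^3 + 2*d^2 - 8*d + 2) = -28*d^5 - d^4 + 62*d^3 - 8*d^2 - 30*d + 8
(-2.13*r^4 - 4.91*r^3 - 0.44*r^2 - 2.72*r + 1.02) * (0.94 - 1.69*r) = 3.5997*r^5 + 6.2957*r^4 - 3.8718*r^3 + 4.1832*r^2 - 4.2806*r + 0.9588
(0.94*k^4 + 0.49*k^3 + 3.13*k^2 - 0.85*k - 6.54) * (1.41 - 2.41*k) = -2.2654*k^5 + 0.1445*k^4 - 6.8524*k^3 + 6.4618*k^2 + 14.5629*k - 9.2214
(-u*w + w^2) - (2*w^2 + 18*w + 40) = -u*w - w^2 - 18*w - 40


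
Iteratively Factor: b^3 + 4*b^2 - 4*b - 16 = (b + 4)*(b^2 - 4) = (b + 2)*(b + 4)*(b - 2)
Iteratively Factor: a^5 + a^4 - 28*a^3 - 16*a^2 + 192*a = (a - 3)*(a^4 + 4*a^3 - 16*a^2 - 64*a) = (a - 3)*(a + 4)*(a^3 - 16*a) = (a - 3)*(a + 4)^2*(a^2 - 4*a) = a*(a - 3)*(a + 4)^2*(a - 4)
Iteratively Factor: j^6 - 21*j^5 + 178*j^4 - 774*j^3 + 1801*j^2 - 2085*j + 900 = (j - 4)*(j^5 - 17*j^4 + 110*j^3 - 334*j^2 + 465*j - 225) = (j - 4)*(j - 3)*(j^4 - 14*j^3 + 68*j^2 - 130*j + 75) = (j - 4)*(j - 3)*(j - 1)*(j^3 - 13*j^2 + 55*j - 75) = (j - 4)*(j - 3)^2*(j - 1)*(j^2 - 10*j + 25) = (j - 5)*(j - 4)*(j - 3)^2*(j - 1)*(j - 5)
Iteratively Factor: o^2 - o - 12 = (o - 4)*(o + 3)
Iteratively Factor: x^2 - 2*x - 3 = (x - 3)*(x + 1)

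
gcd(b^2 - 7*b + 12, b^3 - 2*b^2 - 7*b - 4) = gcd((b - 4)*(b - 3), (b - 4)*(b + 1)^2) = b - 4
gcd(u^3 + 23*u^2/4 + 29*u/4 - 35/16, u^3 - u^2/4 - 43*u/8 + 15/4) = u + 5/2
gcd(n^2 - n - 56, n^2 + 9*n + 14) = n + 7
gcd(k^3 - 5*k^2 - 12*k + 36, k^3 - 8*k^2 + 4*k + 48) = k - 6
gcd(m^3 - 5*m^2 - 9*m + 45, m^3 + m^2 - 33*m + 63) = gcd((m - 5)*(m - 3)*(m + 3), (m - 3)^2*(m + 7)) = m - 3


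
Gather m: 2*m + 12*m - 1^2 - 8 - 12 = 14*m - 21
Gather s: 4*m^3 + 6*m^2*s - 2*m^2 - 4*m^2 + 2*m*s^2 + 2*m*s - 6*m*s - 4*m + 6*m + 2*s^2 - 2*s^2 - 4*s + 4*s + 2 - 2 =4*m^3 - 6*m^2 + 2*m*s^2 + 2*m + s*(6*m^2 - 4*m)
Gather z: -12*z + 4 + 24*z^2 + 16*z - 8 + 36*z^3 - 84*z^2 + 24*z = 36*z^3 - 60*z^2 + 28*z - 4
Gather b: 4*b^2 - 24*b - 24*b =4*b^2 - 48*b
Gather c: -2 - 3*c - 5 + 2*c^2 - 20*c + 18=2*c^2 - 23*c + 11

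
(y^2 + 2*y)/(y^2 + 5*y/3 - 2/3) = 3*y/(3*y - 1)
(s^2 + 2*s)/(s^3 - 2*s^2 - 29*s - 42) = s/(s^2 - 4*s - 21)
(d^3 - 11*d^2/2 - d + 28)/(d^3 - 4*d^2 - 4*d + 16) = (d - 7/2)/(d - 2)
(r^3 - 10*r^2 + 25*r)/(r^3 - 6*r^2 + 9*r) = (r^2 - 10*r + 25)/(r^2 - 6*r + 9)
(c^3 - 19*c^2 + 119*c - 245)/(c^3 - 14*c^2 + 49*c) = (c - 5)/c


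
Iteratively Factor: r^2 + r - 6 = (r - 2)*(r + 3)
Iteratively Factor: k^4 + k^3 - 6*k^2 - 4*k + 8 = (k + 2)*(k^3 - k^2 - 4*k + 4) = (k - 1)*(k + 2)*(k^2 - 4) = (k - 2)*(k - 1)*(k + 2)*(k + 2)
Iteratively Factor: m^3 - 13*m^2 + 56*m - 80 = (m - 5)*(m^2 - 8*m + 16) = (m - 5)*(m - 4)*(m - 4)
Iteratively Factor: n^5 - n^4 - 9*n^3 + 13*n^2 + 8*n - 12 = (n - 1)*(n^4 - 9*n^2 + 4*n + 12) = (n - 1)*(n + 1)*(n^3 - n^2 - 8*n + 12) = (n - 2)*(n - 1)*(n + 1)*(n^2 + n - 6) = (n - 2)^2*(n - 1)*(n + 1)*(n + 3)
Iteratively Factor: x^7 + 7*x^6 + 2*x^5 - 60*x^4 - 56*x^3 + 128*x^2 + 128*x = (x + 1)*(x^6 + 6*x^5 - 4*x^4 - 56*x^3 + 128*x) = (x + 1)*(x + 4)*(x^5 + 2*x^4 - 12*x^3 - 8*x^2 + 32*x) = (x + 1)*(x + 2)*(x + 4)*(x^4 - 12*x^2 + 16*x) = (x - 2)*(x + 1)*(x + 2)*(x + 4)*(x^3 + 2*x^2 - 8*x) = x*(x - 2)*(x + 1)*(x + 2)*(x + 4)*(x^2 + 2*x - 8) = x*(x - 2)*(x + 1)*(x + 2)*(x + 4)^2*(x - 2)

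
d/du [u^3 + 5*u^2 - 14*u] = 3*u^2 + 10*u - 14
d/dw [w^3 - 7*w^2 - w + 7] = 3*w^2 - 14*w - 1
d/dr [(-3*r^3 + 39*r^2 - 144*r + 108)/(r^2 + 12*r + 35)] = 3*(-r^4 - 24*r^3 + 99*r^2 + 838*r - 2112)/(r^4 + 24*r^3 + 214*r^2 + 840*r + 1225)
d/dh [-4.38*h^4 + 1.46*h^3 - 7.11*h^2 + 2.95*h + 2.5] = -17.52*h^3 + 4.38*h^2 - 14.22*h + 2.95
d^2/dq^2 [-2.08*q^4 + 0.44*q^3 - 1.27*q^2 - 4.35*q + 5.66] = -24.96*q^2 + 2.64*q - 2.54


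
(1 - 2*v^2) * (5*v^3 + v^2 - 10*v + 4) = -10*v^5 - 2*v^4 + 25*v^3 - 7*v^2 - 10*v + 4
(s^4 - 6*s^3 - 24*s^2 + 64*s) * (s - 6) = s^5 - 12*s^4 + 12*s^3 + 208*s^2 - 384*s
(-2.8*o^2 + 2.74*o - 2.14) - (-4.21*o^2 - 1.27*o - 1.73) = 1.41*o^2 + 4.01*o - 0.41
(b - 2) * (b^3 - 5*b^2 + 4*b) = b^4 - 7*b^3 + 14*b^2 - 8*b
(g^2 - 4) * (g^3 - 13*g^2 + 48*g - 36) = g^5 - 13*g^4 + 44*g^3 + 16*g^2 - 192*g + 144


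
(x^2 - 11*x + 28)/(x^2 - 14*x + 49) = (x - 4)/(x - 7)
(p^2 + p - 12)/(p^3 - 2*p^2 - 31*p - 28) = (p - 3)/(p^2 - 6*p - 7)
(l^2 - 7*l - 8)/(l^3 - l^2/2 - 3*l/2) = 2*(l - 8)/(l*(2*l - 3))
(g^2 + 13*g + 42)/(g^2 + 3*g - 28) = (g + 6)/(g - 4)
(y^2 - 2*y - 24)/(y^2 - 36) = (y + 4)/(y + 6)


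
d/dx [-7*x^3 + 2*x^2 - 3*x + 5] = -21*x^2 + 4*x - 3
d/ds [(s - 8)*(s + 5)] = 2*s - 3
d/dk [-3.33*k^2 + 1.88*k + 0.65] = 1.88 - 6.66*k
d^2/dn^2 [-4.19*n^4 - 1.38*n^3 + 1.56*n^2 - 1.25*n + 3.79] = -50.28*n^2 - 8.28*n + 3.12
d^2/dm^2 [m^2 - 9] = 2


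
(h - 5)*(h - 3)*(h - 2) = h^3 - 10*h^2 + 31*h - 30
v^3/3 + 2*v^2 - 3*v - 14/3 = (v/3 + 1/3)*(v - 2)*(v + 7)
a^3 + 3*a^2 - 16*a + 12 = (a - 2)*(a - 1)*(a + 6)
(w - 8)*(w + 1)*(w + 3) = w^3 - 4*w^2 - 29*w - 24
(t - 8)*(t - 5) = t^2 - 13*t + 40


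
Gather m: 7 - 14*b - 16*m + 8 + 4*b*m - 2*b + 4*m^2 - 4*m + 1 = -16*b + 4*m^2 + m*(4*b - 20) + 16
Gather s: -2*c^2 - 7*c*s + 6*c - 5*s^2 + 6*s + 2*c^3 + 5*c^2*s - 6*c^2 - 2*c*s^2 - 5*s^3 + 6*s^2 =2*c^3 - 8*c^2 + 6*c - 5*s^3 + s^2*(1 - 2*c) + s*(5*c^2 - 7*c + 6)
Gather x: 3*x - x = 2*x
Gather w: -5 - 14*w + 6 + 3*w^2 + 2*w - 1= 3*w^2 - 12*w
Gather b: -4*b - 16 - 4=-4*b - 20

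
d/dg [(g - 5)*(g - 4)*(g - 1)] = 3*g^2 - 20*g + 29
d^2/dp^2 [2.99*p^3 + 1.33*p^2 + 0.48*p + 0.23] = 17.94*p + 2.66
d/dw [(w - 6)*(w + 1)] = 2*w - 5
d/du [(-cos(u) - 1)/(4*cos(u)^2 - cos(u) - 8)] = (4*sin(u)^2 - 8*cos(u) - 11)*sin(u)/(-4*cos(u)^2 + cos(u) + 8)^2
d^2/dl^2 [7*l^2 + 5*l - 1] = 14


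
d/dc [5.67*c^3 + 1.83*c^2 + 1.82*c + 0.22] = 17.01*c^2 + 3.66*c + 1.82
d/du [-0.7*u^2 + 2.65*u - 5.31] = 2.65 - 1.4*u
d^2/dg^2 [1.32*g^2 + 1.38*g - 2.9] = 2.64000000000000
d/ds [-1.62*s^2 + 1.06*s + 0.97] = 1.06 - 3.24*s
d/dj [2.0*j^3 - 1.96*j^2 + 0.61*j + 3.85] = 6.0*j^2 - 3.92*j + 0.61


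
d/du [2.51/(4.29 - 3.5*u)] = 8.785/(3.5*u - 4.29)^2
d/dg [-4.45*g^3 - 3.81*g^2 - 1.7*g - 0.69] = -13.35*g^2 - 7.62*g - 1.7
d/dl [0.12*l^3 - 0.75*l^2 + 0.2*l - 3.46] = 0.36*l^2 - 1.5*l + 0.2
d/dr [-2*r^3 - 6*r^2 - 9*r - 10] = -6*r^2 - 12*r - 9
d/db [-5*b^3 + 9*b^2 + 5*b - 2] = -15*b^2 + 18*b + 5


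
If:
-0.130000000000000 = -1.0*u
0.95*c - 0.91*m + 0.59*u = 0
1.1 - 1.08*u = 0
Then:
No Solution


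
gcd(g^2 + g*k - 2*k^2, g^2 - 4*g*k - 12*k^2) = g + 2*k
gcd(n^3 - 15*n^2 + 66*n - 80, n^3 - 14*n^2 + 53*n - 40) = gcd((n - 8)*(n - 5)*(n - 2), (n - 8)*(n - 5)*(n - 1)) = n^2 - 13*n + 40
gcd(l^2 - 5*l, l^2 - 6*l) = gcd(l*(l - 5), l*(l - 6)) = l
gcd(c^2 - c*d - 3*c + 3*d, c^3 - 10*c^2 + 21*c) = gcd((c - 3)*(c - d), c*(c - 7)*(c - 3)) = c - 3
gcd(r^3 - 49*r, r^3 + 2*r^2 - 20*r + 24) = 1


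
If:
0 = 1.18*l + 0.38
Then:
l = -0.32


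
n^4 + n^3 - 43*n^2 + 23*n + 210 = (n - 5)*(n - 3)*(n + 2)*(n + 7)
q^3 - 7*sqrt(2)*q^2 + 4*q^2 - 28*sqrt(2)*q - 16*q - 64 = (q + 4)*(q - 8*sqrt(2))*(q + sqrt(2))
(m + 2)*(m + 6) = m^2 + 8*m + 12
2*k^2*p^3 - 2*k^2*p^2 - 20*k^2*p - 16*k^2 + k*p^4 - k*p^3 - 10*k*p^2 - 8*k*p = (2*k + p)*(p - 4)*(p + 2)*(k*p + k)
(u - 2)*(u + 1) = u^2 - u - 2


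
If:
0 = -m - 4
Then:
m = -4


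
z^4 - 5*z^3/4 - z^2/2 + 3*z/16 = z*(z - 3/2)*(z - 1/4)*(z + 1/2)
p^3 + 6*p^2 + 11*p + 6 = (p + 1)*(p + 2)*(p + 3)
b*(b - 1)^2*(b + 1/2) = b^4 - 3*b^3/2 + b/2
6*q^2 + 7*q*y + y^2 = (q + y)*(6*q + y)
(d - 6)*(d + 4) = d^2 - 2*d - 24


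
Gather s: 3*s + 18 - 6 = 3*s + 12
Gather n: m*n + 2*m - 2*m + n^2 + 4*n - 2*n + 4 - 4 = n^2 + n*(m + 2)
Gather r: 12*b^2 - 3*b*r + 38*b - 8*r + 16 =12*b^2 + 38*b + r*(-3*b - 8) + 16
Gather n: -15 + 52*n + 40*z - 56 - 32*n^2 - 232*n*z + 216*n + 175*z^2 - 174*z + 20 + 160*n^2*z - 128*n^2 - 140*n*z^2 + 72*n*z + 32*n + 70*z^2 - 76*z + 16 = n^2*(160*z - 160) + n*(-140*z^2 - 160*z + 300) + 245*z^2 - 210*z - 35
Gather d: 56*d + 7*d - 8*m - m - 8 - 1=63*d - 9*m - 9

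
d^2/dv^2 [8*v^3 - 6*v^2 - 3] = 48*v - 12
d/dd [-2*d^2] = -4*d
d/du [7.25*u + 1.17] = 7.25000000000000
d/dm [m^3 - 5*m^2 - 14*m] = 3*m^2 - 10*m - 14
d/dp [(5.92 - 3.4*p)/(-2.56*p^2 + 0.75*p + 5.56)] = (-8.704*p^2 + 30.3104*p - 23.344)/(6.5536*p^4 - 3.84*p^3 - 27.9047*p^2 + 8.34*p + 30.9136)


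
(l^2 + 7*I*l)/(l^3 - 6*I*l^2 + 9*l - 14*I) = l*(l + 7*I)/(l^3 - 6*I*l^2 + 9*l - 14*I)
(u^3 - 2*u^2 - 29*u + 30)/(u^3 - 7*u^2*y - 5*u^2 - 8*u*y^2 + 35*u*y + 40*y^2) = (u^3 - 2*u^2 - 29*u + 30)/(u^3 - 7*u^2*y - 5*u^2 - 8*u*y^2 + 35*u*y + 40*y^2)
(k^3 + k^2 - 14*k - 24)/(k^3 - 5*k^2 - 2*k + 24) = (k + 3)/(k - 3)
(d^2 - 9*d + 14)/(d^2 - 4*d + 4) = (d - 7)/(d - 2)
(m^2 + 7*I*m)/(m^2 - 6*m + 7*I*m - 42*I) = m/(m - 6)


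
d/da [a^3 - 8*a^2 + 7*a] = 3*a^2 - 16*a + 7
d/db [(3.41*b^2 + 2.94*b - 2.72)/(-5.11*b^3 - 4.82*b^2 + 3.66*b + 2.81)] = (17.4251*b^4 + 30.0468*b^3 - 15.0462*b^2 - 7.0566*b + 18.2166)/(26.1121*b^6 + 49.2604*b^5 - 14.1728*b^4 - 64.0006*b^3 - 13.6928*b^2 + 20.5692*b + 7.8961)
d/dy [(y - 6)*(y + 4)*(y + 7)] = 3*y^2 + 10*y - 38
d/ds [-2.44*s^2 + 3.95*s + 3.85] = 3.95 - 4.88*s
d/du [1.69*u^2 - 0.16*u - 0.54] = 3.38*u - 0.16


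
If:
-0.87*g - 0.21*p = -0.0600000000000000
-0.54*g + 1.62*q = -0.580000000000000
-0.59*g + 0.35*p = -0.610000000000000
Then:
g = 0.35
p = -1.16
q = -0.24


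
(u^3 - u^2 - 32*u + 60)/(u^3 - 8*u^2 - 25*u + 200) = (u^2 + 4*u - 12)/(u^2 - 3*u - 40)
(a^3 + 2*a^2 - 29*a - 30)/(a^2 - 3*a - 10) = (a^2 + 7*a + 6)/(a + 2)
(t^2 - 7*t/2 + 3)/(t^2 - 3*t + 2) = (t - 3/2)/(t - 1)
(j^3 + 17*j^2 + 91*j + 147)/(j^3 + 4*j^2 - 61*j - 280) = (j^2 + 10*j + 21)/(j^2 - 3*j - 40)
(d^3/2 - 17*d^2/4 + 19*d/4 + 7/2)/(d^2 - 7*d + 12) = (2*d^3 - 17*d^2 + 19*d + 14)/(4*(d^2 - 7*d + 12))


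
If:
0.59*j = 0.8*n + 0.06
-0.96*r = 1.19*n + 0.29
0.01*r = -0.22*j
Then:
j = 0.01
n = -0.07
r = -0.22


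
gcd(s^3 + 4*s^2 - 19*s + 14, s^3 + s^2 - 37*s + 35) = s^2 + 6*s - 7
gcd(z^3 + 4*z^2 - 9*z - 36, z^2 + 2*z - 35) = 1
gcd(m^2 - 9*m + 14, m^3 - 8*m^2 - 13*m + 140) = m - 7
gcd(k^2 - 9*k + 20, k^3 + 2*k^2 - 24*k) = k - 4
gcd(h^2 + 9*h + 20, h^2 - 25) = h + 5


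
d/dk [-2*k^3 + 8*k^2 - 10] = 2*k*(8 - 3*k)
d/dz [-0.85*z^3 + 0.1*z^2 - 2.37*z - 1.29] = -2.55*z^2 + 0.2*z - 2.37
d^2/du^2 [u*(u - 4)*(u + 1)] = 6*u - 6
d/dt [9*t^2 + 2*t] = 18*t + 2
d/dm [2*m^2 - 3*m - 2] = 4*m - 3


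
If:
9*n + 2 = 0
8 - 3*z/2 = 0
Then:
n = -2/9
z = 16/3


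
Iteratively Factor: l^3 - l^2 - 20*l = (l - 5)*(l^2 + 4*l) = (l - 5)*(l + 4)*(l)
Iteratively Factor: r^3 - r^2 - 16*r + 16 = (r + 4)*(r^2 - 5*r + 4) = (r - 1)*(r + 4)*(r - 4)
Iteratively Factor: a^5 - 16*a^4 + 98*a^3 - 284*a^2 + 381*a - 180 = (a - 5)*(a^4 - 11*a^3 + 43*a^2 - 69*a + 36) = (a - 5)*(a - 3)*(a^3 - 8*a^2 + 19*a - 12) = (a - 5)*(a - 3)*(a - 1)*(a^2 - 7*a + 12) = (a - 5)*(a - 4)*(a - 3)*(a - 1)*(a - 3)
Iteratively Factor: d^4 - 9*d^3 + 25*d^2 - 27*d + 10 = (d - 2)*(d^3 - 7*d^2 + 11*d - 5) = (d - 5)*(d - 2)*(d^2 - 2*d + 1) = (d - 5)*(d - 2)*(d - 1)*(d - 1)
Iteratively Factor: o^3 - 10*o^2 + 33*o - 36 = (o - 3)*(o^2 - 7*o + 12) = (o - 3)^2*(o - 4)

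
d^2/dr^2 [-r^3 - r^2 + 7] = -6*r - 2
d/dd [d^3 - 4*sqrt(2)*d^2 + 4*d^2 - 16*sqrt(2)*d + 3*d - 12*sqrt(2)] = 3*d^2 - 8*sqrt(2)*d + 8*d - 16*sqrt(2) + 3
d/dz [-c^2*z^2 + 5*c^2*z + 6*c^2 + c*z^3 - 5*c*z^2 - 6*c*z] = c*(-2*c*z + 5*c + 3*z^2 - 10*z - 6)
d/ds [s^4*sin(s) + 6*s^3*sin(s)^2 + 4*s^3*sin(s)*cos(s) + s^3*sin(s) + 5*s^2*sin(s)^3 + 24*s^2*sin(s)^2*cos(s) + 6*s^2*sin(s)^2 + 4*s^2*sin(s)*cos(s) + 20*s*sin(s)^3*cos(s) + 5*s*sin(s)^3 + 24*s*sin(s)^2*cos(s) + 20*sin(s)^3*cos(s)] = s^4*cos(s) - 8*s^3*sin(s)^2 + 12*s^3*sin(s)*cos(s) + 4*s^3*sin(s) + s^3*cos(s) + 4*s^3 - 72*s^2*sin(s)^3 + 15*s^2*sin(s)^2*cos(s) + 10*s^2*sin(s)^2 + 24*s^2*sin(s)*cos(s) + 51*s^2*sin(s) + 4*s^2 - 80*s*sin(s)^4 - 62*s*sin(s)^3 + 63*s*sin(s)^2*cos(s) + 72*s*sin(s)^2 + 8*s*sin(s)*cos(s) + 48*s*sin(s) - 80*sin(s)^4 + 20*sin(s)^3*cos(s) + 5*sin(s)^3 + 24*sin(s)^2*cos(s) + 60*sin(s)^2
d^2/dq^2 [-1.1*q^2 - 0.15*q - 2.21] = -2.20000000000000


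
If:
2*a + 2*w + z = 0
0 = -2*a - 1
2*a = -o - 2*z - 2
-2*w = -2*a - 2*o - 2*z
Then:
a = -1/2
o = 7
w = 5/2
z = -4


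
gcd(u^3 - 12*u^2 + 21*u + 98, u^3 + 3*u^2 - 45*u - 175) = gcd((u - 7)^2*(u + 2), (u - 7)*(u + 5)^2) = u - 7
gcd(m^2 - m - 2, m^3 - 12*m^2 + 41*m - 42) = m - 2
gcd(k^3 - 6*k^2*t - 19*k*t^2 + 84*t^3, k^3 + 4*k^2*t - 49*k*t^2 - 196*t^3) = -k^2 + 3*k*t + 28*t^2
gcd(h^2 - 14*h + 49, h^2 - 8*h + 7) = h - 7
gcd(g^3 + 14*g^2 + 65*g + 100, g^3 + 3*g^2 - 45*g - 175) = g^2 + 10*g + 25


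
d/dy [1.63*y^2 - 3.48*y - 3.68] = 3.26*y - 3.48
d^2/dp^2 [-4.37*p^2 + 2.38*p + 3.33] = -8.74000000000000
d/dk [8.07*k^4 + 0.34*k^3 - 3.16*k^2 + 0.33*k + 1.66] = 32.28*k^3 + 1.02*k^2 - 6.32*k + 0.33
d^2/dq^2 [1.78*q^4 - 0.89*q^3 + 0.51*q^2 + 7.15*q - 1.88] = 21.36*q^2 - 5.34*q + 1.02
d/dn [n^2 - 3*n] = 2*n - 3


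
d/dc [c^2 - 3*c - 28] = 2*c - 3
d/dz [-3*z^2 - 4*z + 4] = -6*z - 4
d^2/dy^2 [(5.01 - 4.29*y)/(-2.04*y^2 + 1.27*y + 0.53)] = ((31.3374 - 52.5096*y)*(-2.04*y^2 + 1.27*y + 0.53) - (4.08*y - 1.27)*(4.29*y - 5.01)*(8.16*y - 2.54))/(-2.04*y^2 + 1.27*y + 0.53)^3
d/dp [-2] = 0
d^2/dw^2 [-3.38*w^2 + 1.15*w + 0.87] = -6.76000000000000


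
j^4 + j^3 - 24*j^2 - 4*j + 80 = (j - 4)*(j - 2)*(j + 2)*(j + 5)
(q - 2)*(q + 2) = q^2 - 4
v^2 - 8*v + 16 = (v - 4)^2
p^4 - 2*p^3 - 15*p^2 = p^2*(p - 5)*(p + 3)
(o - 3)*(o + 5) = o^2 + 2*o - 15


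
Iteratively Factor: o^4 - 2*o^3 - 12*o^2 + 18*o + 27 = (o + 3)*(o^3 - 5*o^2 + 3*o + 9) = (o + 1)*(o + 3)*(o^2 - 6*o + 9) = (o - 3)*(o + 1)*(o + 3)*(o - 3)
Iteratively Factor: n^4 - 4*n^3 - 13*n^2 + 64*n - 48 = (n - 1)*(n^3 - 3*n^2 - 16*n + 48) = (n - 1)*(n + 4)*(n^2 - 7*n + 12) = (n - 4)*(n - 1)*(n + 4)*(n - 3)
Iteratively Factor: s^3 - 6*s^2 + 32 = (s + 2)*(s^2 - 8*s + 16) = (s - 4)*(s + 2)*(s - 4)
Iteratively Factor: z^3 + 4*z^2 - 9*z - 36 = (z - 3)*(z^2 + 7*z + 12) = (z - 3)*(z + 3)*(z + 4)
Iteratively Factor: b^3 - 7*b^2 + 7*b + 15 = (b + 1)*(b^2 - 8*b + 15) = (b - 3)*(b + 1)*(b - 5)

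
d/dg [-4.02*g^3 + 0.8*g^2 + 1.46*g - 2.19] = -12.06*g^2 + 1.6*g + 1.46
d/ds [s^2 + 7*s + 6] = 2*s + 7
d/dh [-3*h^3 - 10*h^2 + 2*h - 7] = -9*h^2 - 20*h + 2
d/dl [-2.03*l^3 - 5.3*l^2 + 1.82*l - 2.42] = -6.09*l^2 - 10.6*l + 1.82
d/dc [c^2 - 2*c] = 2*c - 2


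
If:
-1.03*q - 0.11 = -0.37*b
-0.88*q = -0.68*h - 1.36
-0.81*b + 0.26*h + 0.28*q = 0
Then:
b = -1.00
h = -2.60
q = -0.46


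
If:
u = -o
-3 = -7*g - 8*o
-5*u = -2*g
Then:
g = 15/19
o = -6/19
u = 6/19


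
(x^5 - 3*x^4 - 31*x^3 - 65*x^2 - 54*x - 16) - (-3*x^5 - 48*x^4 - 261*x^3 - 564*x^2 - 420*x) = 4*x^5 + 45*x^4 + 230*x^3 + 499*x^2 + 366*x - 16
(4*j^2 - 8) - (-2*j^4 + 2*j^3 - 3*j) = 2*j^4 - 2*j^3 + 4*j^2 + 3*j - 8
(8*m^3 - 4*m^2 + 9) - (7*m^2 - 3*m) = 8*m^3 - 11*m^2 + 3*m + 9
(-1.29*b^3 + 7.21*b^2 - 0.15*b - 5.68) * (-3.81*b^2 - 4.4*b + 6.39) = 4.9149*b^5 - 21.7941*b^4 - 39.3956*b^3 + 68.3727*b^2 + 24.0335*b - 36.2952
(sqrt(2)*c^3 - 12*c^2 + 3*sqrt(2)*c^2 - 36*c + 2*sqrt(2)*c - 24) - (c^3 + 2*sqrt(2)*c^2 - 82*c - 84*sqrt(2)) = -c^3 + sqrt(2)*c^3 - 12*c^2 + sqrt(2)*c^2 + 2*sqrt(2)*c + 46*c - 24 + 84*sqrt(2)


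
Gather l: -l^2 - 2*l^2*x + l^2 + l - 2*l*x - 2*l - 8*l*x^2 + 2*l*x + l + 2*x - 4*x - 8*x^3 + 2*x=-2*l^2*x - 8*l*x^2 - 8*x^3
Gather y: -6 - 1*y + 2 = -y - 4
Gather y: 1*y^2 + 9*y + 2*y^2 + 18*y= 3*y^2 + 27*y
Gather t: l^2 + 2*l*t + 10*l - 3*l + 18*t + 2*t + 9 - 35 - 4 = l^2 + 7*l + t*(2*l + 20) - 30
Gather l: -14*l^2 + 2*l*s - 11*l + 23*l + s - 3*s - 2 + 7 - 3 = -14*l^2 + l*(2*s + 12) - 2*s + 2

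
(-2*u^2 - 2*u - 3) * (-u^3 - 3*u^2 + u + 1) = 2*u^5 + 8*u^4 + 7*u^3 + 5*u^2 - 5*u - 3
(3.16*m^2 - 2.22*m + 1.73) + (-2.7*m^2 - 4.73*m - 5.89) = 0.46*m^2 - 6.95*m - 4.16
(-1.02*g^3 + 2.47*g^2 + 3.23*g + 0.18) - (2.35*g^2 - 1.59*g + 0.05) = -1.02*g^3 + 0.12*g^2 + 4.82*g + 0.13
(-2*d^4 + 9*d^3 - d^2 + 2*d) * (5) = -10*d^4 + 45*d^3 - 5*d^2 + 10*d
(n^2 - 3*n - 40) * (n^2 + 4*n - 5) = n^4 + n^3 - 57*n^2 - 145*n + 200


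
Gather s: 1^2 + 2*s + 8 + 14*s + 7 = 16*s + 16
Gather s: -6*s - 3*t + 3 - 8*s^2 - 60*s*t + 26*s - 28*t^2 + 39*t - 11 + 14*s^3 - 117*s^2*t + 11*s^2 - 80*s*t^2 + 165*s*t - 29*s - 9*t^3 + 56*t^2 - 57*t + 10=14*s^3 + s^2*(3 - 117*t) + s*(-80*t^2 + 105*t - 9) - 9*t^3 + 28*t^2 - 21*t + 2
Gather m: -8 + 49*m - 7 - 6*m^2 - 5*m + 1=-6*m^2 + 44*m - 14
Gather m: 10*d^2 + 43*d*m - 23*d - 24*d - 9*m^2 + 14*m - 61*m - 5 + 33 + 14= 10*d^2 - 47*d - 9*m^2 + m*(43*d - 47) + 42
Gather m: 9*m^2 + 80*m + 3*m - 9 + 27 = 9*m^2 + 83*m + 18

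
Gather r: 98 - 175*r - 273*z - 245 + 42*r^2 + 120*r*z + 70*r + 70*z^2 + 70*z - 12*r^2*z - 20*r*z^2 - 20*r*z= r^2*(42 - 12*z) + r*(-20*z^2 + 100*z - 105) + 70*z^2 - 203*z - 147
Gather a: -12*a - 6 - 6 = -12*a - 12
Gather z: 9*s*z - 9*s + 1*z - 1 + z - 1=-9*s + z*(9*s + 2) - 2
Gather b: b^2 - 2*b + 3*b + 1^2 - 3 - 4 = b^2 + b - 6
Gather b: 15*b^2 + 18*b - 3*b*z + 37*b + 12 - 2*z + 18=15*b^2 + b*(55 - 3*z) - 2*z + 30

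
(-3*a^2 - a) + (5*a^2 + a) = 2*a^2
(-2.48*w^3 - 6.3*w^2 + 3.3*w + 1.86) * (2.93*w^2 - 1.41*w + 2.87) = -7.2664*w^5 - 14.9622*w^4 + 11.4344*w^3 - 17.2842*w^2 + 6.8484*w + 5.3382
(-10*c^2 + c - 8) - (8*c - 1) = -10*c^2 - 7*c - 7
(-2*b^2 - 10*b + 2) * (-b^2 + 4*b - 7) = 2*b^4 + 2*b^3 - 28*b^2 + 78*b - 14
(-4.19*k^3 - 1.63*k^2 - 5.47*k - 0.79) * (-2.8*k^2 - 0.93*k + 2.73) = 11.732*k^5 + 8.4607*k^4 + 5.3932*k^3 + 2.8492*k^2 - 14.1984*k - 2.1567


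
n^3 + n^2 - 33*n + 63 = (n - 3)^2*(n + 7)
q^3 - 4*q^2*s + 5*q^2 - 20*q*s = q*(q + 5)*(q - 4*s)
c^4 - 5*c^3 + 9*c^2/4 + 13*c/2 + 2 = (c - 4)*(c - 2)*(c + 1/2)^2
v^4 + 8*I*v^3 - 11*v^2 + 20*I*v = v*(v - I)*(v + 4*I)*(v + 5*I)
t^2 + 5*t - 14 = (t - 2)*(t + 7)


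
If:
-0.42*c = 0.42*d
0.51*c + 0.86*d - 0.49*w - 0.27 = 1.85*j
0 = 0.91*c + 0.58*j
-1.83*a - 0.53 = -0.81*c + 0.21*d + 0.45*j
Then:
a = 0.181056466302368*w - 0.189851678376269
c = 0.191962174940898*w + 0.105775075987842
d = -0.191962174940898*w - 0.105775075987842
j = -0.301182033096927*w - 0.165957446808511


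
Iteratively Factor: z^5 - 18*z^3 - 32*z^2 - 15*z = (z + 1)*(z^4 - z^3 - 17*z^2 - 15*z) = (z + 1)^2*(z^3 - 2*z^2 - 15*z) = (z - 5)*(z + 1)^2*(z^2 + 3*z) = z*(z - 5)*(z + 1)^2*(z + 3)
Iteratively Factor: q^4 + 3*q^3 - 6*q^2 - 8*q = (q - 2)*(q^3 + 5*q^2 + 4*q) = q*(q - 2)*(q^2 + 5*q + 4) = q*(q - 2)*(q + 1)*(q + 4)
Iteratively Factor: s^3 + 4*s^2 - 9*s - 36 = (s - 3)*(s^2 + 7*s + 12) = (s - 3)*(s + 3)*(s + 4)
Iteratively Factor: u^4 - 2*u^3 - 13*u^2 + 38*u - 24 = (u - 2)*(u^3 - 13*u + 12) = (u - 3)*(u - 2)*(u^2 + 3*u - 4) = (u - 3)*(u - 2)*(u - 1)*(u + 4)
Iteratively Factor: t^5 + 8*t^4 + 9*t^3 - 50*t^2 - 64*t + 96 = (t - 1)*(t^4 + 9*t^3 + 18*t^2 - 32*t - 96) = (t - 1)*(t + 3)*(t^3 + 6*t^2 - 32) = (t - 2)*(t - 1)*(t + 3)*(t^2 + 8*t + 16) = (t - 2)*(t - 1)*(t + 3)*(t + 4)*(t + 4)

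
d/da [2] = 0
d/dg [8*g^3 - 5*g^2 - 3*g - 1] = 24*g^2 - 10*g - 3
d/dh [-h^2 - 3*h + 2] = -2*h - 3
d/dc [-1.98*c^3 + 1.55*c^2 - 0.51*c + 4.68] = -5.94*c^2 + 3.1*c - 0.51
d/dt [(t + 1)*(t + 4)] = 2*t + 5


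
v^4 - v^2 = v^2*(v - 1)*(v + 1)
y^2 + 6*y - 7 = (y - 1)*(y + 7)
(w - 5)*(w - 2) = w^2 - 7*w + 10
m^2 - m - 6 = (m - 3)*(m + 2)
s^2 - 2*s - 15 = (s - 5)*(s + 3)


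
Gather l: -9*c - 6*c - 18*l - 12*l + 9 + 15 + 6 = -15*c - 30*l + 30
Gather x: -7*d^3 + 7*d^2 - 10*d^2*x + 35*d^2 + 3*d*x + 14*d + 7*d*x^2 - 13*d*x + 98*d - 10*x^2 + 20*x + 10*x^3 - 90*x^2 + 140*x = -7*d^3 + 42*d^2 + 112*d + 10*x^3 + x^2*(7*d - 100) + x*(-10*d^2 - 10*d + 160)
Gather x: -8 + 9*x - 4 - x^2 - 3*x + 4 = -x^2 + 6*x - 8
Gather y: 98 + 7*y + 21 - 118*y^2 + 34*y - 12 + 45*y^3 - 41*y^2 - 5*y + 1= 45*y^3 - 159*y^2 + 36*y + 108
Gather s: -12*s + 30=30 - 12*s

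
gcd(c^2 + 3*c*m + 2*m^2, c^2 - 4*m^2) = c + 2*m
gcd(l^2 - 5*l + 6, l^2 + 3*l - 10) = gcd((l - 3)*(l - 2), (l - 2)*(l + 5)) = l - 2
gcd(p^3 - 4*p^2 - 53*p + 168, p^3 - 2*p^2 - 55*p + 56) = p^2 - p - 56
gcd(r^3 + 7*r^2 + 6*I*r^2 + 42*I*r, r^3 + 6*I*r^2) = r^2 + 6*I*r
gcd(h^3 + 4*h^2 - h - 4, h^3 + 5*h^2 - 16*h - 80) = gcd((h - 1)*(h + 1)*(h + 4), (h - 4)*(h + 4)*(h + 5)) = h + 4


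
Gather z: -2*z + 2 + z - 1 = 1 - z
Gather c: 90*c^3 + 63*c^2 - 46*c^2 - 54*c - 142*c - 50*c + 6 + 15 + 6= 90*c^3 + 17*c^2 - 246*c + 27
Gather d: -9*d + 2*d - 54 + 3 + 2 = -7*d - 49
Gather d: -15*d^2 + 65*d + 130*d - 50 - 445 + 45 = -15*d^2 + 195*d - 450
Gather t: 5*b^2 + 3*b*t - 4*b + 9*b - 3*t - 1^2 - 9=5*b^2 + 5*b + t*(3*b - 3) - 10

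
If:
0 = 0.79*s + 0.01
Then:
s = -0.01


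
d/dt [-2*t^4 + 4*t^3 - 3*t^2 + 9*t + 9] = -8*t^3 + 12*t^2 - 6*t + 9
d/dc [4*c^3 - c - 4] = 12*c^2 - 1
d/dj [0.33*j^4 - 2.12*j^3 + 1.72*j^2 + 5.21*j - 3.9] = 1.32*j^3 - 6.36*j^2 + 3.44*j + 5.21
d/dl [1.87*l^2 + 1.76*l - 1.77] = 3.74*l + 1.76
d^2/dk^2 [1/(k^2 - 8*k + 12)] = 2*(-k^2 + 8*k + 4*(k - 4)^2 - 12)/(k^2 - 8*k + 12)^3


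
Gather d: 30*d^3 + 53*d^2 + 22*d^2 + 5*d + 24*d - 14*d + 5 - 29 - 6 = 30*d^3 + 75*d^2 + 15*d - 30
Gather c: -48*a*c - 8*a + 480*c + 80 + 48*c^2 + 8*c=-8*a + 48*c^2 + c*(488 - 48*a) + 80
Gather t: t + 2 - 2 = t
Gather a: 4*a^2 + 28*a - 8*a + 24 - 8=4*a^2 + 20*a + 16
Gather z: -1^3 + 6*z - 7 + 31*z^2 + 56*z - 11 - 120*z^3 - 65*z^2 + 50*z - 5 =-120*z^3 - 34*z^2 + 112*z - 24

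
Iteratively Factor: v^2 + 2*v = (v + 2)*(v)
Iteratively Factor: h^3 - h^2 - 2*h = (h + 1)*(h^2 - 2*h) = h*(h + 1)*(h - 2)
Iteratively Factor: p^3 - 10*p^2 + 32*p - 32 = (p - 2)*(p^2 - 8*p + 16) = (p - 4)*(p - 2)*(p - 4)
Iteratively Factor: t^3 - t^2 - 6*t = (t + 2)*(t^2 - 3*t) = (t - 3)*(t + 2)*(t)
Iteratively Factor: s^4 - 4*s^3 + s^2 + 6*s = (s - 2)*(s^3 - 2*s^2 - 3*s) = (s - 2)*(s + 1)*(s^2 - 3*s) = (s - 3)*(s - 2)*(s + 1)*(s)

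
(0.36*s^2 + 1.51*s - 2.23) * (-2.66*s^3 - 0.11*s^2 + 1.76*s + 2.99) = -0.9576*s^5 - 4.0562*s^4 + 6.3993*s^3 + 3.9793*s^2 + 0.5901*s - 6.6677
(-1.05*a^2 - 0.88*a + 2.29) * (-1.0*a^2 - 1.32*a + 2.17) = 1.05*a^4 + 2.266*a^3 - 3.4069*a^2 - 4.9324*a + 4.9693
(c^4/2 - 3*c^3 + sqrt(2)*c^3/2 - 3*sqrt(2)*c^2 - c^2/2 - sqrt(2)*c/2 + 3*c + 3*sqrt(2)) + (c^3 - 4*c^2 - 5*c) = c^4/2 - 2*c^3 + sqrt(2)*c^3/2 - 9*c^2/2 - 3*sqrt(2)*c^2 - 2*c - sqrt(2)*c/2 + 3*sqrt(2)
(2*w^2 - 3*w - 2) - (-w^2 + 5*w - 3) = 3*w^2 - 8*w + 1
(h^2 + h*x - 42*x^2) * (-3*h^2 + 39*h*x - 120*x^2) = -3*h^4 + 36*h^3*x + 45*h^2*x^2 - 1758*h*x^3 + 5040*x^4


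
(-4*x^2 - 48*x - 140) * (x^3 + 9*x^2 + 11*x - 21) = -4*x^5 - 84*x^4 - 616*x^3 - 1704*x^2 - 532*x + 2940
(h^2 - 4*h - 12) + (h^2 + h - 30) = 2*h^2 - 3*h - 42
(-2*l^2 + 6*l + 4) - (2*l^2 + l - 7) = -4*l^2 + 5*l + 11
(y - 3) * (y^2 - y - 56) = y^3 - 4*y^2 - 53*y + 168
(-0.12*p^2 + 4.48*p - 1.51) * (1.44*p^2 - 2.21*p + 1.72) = -0.1728*p^4 + 6.7164*p^3 - 12.2816*p^2 + 11.0427*p - 2.5972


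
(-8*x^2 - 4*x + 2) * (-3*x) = 24*x^3 + 12*x^2 - 6*x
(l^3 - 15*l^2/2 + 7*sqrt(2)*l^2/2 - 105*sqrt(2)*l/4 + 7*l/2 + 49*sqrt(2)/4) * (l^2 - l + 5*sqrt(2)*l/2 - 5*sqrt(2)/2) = l^5 - 17*l^4/2 + 6*sqrt(2)*l^4 - 51*sqrt(2)*l^3 + 57*l^3/2 - 609*l^2/4 + 66*sqrt(2)*l^2 - 21*sqrt(2)*l + 385*l/2 - 245/4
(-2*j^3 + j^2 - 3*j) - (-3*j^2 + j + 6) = -2*j^3 + 4*j^2 - 4*j - 6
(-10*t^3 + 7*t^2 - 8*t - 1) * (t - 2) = -10*t^4 + 27*t^3 - 22*t^2 + 15*t + 2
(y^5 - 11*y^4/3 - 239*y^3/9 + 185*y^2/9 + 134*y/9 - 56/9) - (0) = y^5 - 11*y^4/3 - 239*y^3/9 + 185*y^2/9 + 134*y/9 - 56/9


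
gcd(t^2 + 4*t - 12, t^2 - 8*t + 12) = t - 2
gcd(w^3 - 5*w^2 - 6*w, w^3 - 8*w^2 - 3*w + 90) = w - 6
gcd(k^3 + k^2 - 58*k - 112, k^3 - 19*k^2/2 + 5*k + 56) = k^2 - 6*k - 16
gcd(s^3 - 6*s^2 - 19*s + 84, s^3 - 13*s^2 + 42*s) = s - 7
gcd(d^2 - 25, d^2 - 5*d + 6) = 1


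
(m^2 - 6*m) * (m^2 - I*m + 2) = m^4 - 6*m^3 - I*m^3 + 2*m^2 + 6*I*m^2 - 12*m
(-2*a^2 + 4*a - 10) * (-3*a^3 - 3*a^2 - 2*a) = 6*a^5 - 6*a^4 + 22*a^3 + 22*a^2 + 20*a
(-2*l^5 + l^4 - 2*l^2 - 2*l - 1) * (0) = 0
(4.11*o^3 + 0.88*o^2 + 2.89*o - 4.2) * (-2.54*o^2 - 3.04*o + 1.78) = -10.4394*o^5 - 14.7296*o^4 - 2.7*o^3 + 3.4488*o^2 + 17.9122*o - 7.476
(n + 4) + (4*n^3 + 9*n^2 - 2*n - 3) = 4*n^3 + 9*n^2 - n + 1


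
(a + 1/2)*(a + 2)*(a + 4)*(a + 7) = a^4 + 27*a^3/2 + 113*a^2/2 + 81*a + 28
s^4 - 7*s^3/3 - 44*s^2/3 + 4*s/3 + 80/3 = (s - 5)*(s - 4/3)*(s + 2)^2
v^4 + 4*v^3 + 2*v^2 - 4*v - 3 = (v - 1)*(v + 1)^2*(v + 3)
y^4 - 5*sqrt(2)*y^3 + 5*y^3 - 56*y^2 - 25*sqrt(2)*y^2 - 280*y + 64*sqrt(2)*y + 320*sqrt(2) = (y + 5)*(y - 8*sqrt(2))*(y - sqrt(2))*(y + 4*sqrt(2))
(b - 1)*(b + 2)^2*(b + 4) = b^4 + 7*b^3 + 12*b^2 - 4*b - 16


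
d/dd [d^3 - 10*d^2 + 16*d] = 3*d^2 - 20*d + 16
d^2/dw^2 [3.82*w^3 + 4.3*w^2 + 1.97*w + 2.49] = 22.92*w + 8.6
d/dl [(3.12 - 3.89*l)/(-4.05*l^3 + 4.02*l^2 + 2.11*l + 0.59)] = (-31.509*l^3 + 53.5458*l^2 - 25.0848*l - 8.8783)/(16.4025*l^6 - 32.562*l^5 - 0.930600000000002*l^4 + 12.1854*l^3 + 9.1957*l^2 + 2.4898*l + 0.3481)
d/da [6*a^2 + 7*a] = 12*a + 7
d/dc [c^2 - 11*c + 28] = 2*c - 11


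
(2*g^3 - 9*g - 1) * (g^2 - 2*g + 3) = 2*g^5 - 4*g^4 - 3*g^3 + 17*g^2 - 25*g - 3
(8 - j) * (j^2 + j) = -j^3 + 7*j^2 + 8*j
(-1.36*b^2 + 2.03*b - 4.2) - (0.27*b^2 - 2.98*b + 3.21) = -1.63*b^2 + 5.01*b - 7.41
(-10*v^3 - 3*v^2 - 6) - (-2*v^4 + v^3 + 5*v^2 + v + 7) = 2*v^4 - 11*v^3 - 8*v^2 - v - 13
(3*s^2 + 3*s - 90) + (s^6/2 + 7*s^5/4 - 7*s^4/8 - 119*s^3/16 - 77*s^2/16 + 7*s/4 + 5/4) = s^6/2 + 7*s^5/4 - 7*s^4/8 - 119*s^3/16 - 29*s^2/16 + 19*s/4 - 355/4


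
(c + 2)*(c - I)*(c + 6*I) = c^3 + 2*c^2 + 5*I*c^2 + 6*c + 10*I*c + 12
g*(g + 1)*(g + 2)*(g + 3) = g^4 + 6*g^3 + 11*g^2 + 6*g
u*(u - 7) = u^2 - 7*u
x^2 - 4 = (x - 2)*(x + 2)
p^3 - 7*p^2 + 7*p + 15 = (p - 5)*(p - 3)*(p + 1)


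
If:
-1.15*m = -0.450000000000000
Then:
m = 0.39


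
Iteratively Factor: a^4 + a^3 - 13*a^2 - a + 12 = (a + 1)*(a^3 - 13*a + 12) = (a - 3)*(a + 1)*(a^2 + 3*a - 4) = (a - 3)*(a + 1)*(a + 4)*(a - 1)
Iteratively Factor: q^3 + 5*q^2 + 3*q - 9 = (q - 1)*(q^2 + 6*q + 9) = (q - 1)*(q + 3)*(q + 3)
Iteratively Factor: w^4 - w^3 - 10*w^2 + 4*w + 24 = (w + 2)*(w^3 - 3*w^2 - 4*w + 12) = (w - 3)*(w + 2)*(w^2 - 4) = (w - 3)*(w + 2)^2*(w - 2)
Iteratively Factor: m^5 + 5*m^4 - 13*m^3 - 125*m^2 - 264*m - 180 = (m + 2)*(m^4 + 3*m^3 - 19*m^2 - 87*m - 90) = (m + 2)*(m + 3)*(m^3 - 19*m - 30) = (m - 5)*(m + 2)*(m + 3)*(m^2 + 5*m + 6) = (m - 5)*(m + 2)*(m + 3)^2*(m + 2)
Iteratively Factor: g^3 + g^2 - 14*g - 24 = (g - 4)*(g^2 + 5*g + 6) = (g - 4)*(g + 3)*(g + 2)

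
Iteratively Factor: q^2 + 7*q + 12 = (q + 4)*(q + 3)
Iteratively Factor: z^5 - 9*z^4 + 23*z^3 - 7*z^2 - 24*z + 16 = (z - 4)*(z^4 - 5*z^3 + 3*z^2 + 5*z - 4) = (z - 4)*(z - 1)*(z^3 - 4*z^2 - z + 4) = (z - 4)*(z - 1)^2*(z^2 - 3*z - 4) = (z - 4)*(z - 1)^2*(z + 1)*(z - 4)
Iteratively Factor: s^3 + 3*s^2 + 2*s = (s + 2)*(s^2 + s) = (s + 1)*(s + 2)*(s)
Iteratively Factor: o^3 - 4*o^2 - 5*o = (o)*(o^2 - 4*o - 5) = o*(o + 1)*(o - 5)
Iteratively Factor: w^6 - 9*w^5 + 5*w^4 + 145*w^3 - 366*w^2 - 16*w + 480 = (w + 1)*(w^5 - 10*w^4 + 15*w^3 + 130*w^2 - 496*w + 480) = (w - 2)*(w + 1)*(w^4 - 8*w^3 - w^2 + 128*w - 240) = (w - 3)*(w - 2)*(w + 1)*(w^3 - 5*w^2 - 16*w + 80) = (w - 5)*(w - 3)*(w - 2)*(w + 1)*(w^2 - 16) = (w - 5)*(w - 3)*(w - 2)*(w + 1)*(w + 4)*(w - 4)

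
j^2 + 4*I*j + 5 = (j - I)*(j + 5*I)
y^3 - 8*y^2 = y^2*(y - 8)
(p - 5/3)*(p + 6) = p^2 + 13*p/3 - 10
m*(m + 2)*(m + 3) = m^3 + 5*m^2 + 6*m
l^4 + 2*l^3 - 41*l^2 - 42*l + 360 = (l - 5)*(l - 3)*(l + 4)*(l + 6)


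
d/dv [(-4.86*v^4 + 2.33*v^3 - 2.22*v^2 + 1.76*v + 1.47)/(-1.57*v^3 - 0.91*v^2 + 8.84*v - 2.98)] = (7.6302*v^6 + 8.8452*v^5 - 134.4929*v^4 + 104.652*v^3 - 31.9297*v^2 + 15.9066*v - 18.2396)/(2.4649*v^6 + 2.8574*v^5 - 26.9295*v^4 - 6.7316*v^3 + 83.5692*v^2 - 52.6864*v + 8.8804)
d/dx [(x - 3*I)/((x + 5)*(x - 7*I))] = ((-x + 3*I)*(x + 5) + (-x + 3*I)*(x - 7*I) + (x + 5)*(x - 7*I))/((x + 5)^2*(x - 7*I)^2)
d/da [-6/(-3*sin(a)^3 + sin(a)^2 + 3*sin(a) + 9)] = 6*(-9*sin(a)^2 + 2*sin(a) + 3)*cos(a)/(-3*sin(a)*cos(a)^2 + cos(a)^2 - 10)^2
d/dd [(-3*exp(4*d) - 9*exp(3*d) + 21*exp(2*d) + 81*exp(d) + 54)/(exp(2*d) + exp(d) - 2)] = 6*(-exp(3*d) + exp(2*d) + exp(d) - 9)*exp(d)/(exp(2*d) - 2*exp(d) + 1)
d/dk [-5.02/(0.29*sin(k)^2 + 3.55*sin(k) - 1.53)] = (2.9116*sin(k) + 17.821)*cos(k)/(0.29*sin(k)^2 + 3.55*sin(k) - 1.53)^2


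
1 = 1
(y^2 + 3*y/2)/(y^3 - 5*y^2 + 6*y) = (y + 3/2)/(y^2 - 5*y + 6)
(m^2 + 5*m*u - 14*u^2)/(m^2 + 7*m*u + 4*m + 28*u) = (m - 2*u)/(m + 4)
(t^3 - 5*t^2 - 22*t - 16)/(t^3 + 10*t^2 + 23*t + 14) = (t - 8)/(t + 7)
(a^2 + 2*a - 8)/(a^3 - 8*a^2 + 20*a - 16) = (a + 4)/(a^2 - 6*a + 8)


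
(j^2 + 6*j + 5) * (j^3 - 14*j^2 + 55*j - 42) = j^5 - 8*j^4 - 24*j^3 + 218*j^2 + 23*j - 210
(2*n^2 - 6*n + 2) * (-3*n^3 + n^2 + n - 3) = -6*n^5 + 20*n^4 - 10*n^3 - 10*n^2 + 20*n - 6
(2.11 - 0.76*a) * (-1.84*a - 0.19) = 1.3984*a^2 - 3.738*a - 0.4009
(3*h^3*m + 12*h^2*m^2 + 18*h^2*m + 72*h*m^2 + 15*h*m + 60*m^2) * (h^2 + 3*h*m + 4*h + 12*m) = 3*h^5*m + 21*h^4*m^2 + 30*h^4*m + 36*h^3*m^3 + 210*h^3*m^2 + 87*h^3*m + 360*h^2*m^3 + 609*h^2*m^2 + 60*h^2*m + 1044*h*m^3 + 420*h*m^2 + 720*m^3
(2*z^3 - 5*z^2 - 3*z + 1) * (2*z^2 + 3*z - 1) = 4*z^5 - 4*z^4 - 23*z^3 - 2*z^2 + 6*z - 1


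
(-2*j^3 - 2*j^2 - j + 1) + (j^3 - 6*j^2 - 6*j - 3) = -j^3 - 8*j^2 - 7*j - 2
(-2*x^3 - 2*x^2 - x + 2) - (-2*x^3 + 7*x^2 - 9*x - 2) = -9*x^2 + 8*x + 4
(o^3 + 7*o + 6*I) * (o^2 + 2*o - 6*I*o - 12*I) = o^5 + 2*o^4 - 6*I*o^4 + 7*o^3 - 12*I*o^3 + 14*o^2 - 36*I*o^2 + 36*o - 72*I*o + 72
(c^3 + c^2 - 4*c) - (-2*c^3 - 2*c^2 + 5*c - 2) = 3*c^3 + 3*c^2 - 9*c + 2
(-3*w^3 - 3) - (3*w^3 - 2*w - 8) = -6*w^3 + 2*w + 5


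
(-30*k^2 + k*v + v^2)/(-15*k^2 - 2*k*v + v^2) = (6*k + v)/(3*k + v)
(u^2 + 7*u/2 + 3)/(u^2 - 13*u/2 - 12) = (u + 2)/(u - 8)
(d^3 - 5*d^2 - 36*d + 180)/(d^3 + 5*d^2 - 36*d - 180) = (d - 5)/(d + 5)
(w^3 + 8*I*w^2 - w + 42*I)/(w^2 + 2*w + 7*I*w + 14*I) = (w^2 + I*w + 6)/(w + 2)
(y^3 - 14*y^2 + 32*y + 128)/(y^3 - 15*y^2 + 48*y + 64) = (y + 2)/(y + 1)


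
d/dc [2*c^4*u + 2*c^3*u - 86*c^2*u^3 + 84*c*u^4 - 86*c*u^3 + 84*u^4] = 2*u*(4*c^3 + 3*c^2 - 86*c*u^2 + 42*u^3 - 43*u^2)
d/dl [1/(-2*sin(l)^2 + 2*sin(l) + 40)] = (2*sin(l) - 1)*cos(l)/(2*(sin(l) + cos(l)^2 + 19)^2)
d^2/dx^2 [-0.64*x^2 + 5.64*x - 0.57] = -1.28000000000000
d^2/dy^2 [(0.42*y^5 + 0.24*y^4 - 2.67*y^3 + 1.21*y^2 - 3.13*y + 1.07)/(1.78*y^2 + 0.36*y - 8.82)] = (7.98436799999999*y^7 + 5.827008*y^6 - 117.11304*y^5 - 62.42832*y^4 + 535.350544*y^3 + 409.22904*y^2 - 1536.9588*y + 202.255344)/(5.639752*y^6 + 3.421872*y^5 - 83.1438*y^4 - 33.86448*y^3 + 411.9822*y^2 + 84.015792*y - 686.128968)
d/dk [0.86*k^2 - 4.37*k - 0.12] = 1.72*k - 4.37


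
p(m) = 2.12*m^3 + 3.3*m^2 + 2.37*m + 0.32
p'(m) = 6.36*m^2 + 6.6*m + 2.37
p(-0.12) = 0.08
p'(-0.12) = 1.67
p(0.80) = 5.41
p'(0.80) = 11.72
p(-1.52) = -3.10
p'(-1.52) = 7.03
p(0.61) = 3.47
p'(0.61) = 8.76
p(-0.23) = -0.08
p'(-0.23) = 1.19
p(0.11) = 0.62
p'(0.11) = 3.17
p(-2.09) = -9.57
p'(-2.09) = 16.36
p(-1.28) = -1.75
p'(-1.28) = 4.34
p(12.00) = 4167.32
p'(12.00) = 997.41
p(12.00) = 4167.32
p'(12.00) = 997.41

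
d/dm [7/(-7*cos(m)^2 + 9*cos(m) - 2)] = 7*(9 - 14*cos(m))*sin(m)/(7*cos(m)^2 - 9*cos(m) + 2)^2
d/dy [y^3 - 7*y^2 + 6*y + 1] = 3*y^2 - 14*y + 6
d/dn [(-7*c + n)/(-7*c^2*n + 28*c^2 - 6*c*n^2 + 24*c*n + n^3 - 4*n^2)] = (-c - 2*n + 4)/(c^2*n^2 - 8*c^2*n + 16*c^2 + 2*c*n^3 - 16*c*n^2 + 32*c*n + n^4 - 8*n^3 + 16*n^2)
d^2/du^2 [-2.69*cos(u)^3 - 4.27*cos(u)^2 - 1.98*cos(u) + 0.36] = 3.9975*cos(u) + 8.54*cos(2*u) + 6.0525*cos(3*u)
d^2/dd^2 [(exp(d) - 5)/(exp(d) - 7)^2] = exp(d)/(exp(d) - 7)^2 + 22*exp(2*d)/(exp(d) - 7)^4 - 70*exp(d)/(exp(d) - 7)^4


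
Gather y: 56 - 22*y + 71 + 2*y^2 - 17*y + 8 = 2*y^2 - 39*y + 135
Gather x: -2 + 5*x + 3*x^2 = 3*x^2 + 5*x - 2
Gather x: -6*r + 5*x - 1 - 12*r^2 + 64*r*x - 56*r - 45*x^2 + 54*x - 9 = -12*r^2 - 62*r - 45*x^2 + x*(64*r + 59) - 10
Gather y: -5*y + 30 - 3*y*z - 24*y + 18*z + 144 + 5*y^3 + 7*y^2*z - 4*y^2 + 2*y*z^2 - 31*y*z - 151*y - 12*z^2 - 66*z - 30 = 5*y^3 + y^2*(7*z - 4) + y*(2*z^2 - 34*z - 180) - 12*z^2 - 48*z + 144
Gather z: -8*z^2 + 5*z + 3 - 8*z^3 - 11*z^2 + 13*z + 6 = -8*z^3 - 19*z^2 + 18*z + 9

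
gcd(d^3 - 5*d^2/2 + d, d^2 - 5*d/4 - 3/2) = d - 2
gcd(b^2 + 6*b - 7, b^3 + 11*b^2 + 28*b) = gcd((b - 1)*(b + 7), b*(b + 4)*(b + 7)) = b + 7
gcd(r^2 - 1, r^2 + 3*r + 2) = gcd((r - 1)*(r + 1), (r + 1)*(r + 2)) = r + 1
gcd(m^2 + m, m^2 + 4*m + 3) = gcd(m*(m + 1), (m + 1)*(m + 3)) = m + 1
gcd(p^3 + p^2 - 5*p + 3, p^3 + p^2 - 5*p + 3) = p^3 + p^2 - 5*p + 3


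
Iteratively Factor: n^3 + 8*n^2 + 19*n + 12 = (n + 1)*(n^2 + 7*n + 12) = (n + 1)*(n + 3)*(n + 4)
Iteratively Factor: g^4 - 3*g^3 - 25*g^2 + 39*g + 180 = (g - 5)*(g^3 + 2*g^2 - 15*g - 36) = (g - 5)*(g + 3)*(g^2 - g - 12) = (g - 5)*(g - 4)*(g + 3)*(g + 3)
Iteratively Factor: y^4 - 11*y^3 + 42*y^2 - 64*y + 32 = (y - 2)*(y^3 - 9*y^2 + 24*y - 16) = (y - 4)*(y - 2)*(y^2 - 5*y + 4) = (y - 4)*(y - 2)*(y - 1)*(y - 4)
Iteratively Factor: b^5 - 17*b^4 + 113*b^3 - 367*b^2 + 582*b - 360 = (b - 3)*(b^4 - 14*b^3 + 71*b^2 - 154*b + 120) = (b - 5)*(b - 3)*(b^3 - 9*b^2 + 26*b - 24) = (b - 5)*(b - 3)*(b - 2)*(b^2 - 7*b + 12) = (b - 5)*(b - 4)*(b - 3)*(b - 2)*(b - 3)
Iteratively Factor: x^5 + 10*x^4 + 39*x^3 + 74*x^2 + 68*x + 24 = (x + 2)*(x^4 + 8*x^3 + 23*x^2 + 28*x + 12) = (x + 2)^2*(x^3 + 6*x^2 + 11*x + 6) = (x + 2)^3*(x^2 + 4*x + 3) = (x + 2)^3*(x + 3)*(x + 1)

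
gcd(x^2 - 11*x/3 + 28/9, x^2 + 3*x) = 1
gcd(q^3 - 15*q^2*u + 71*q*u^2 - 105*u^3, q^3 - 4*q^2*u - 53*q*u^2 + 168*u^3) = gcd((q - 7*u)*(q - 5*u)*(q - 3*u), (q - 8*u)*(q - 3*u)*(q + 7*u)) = q - 3*u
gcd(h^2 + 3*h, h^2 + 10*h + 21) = h + 3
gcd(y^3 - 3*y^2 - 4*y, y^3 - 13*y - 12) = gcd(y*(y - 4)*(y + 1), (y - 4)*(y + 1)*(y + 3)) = y^2 - 3*y - 4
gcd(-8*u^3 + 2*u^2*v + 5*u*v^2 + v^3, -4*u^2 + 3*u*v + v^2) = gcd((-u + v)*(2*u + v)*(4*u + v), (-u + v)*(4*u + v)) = 4*u^2 - 3*u*v - v^2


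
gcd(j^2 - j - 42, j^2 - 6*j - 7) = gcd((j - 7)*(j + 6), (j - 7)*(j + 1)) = j - 7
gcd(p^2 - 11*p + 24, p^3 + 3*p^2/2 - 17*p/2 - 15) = p - 3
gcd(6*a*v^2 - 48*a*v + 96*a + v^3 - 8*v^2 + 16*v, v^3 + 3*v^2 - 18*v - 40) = v - 4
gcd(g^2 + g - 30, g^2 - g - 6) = 1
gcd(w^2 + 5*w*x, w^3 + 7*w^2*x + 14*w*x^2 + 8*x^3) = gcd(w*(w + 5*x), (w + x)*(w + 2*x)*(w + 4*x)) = 1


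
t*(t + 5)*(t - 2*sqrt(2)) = t^3 - 2*sqrt(2)*t^2 + 5*t^2 - 10*sqrt(2)*t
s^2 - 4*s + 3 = (s - 3)*(s - 1)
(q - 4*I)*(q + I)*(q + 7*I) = q^3 + 4*I*q^2 + 25*q + 28*I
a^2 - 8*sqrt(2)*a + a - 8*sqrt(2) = (a + 1)*(a - 8*sqrt(2))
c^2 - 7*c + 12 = (c - 4)*(c - 3)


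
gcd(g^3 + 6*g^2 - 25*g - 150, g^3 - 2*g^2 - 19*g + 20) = g - 5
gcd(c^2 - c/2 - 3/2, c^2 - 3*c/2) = c - 3/2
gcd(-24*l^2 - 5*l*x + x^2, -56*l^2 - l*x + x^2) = -8*l + x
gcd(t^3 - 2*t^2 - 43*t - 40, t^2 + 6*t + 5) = t^2 + 6*t + 5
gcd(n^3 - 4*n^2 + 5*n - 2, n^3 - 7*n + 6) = n^2 - 3*n + 2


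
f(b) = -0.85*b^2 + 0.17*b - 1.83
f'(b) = 0.17 - 1.7*b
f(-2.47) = -7.44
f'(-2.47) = 4.37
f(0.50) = -1.96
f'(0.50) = -0.68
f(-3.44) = -12.47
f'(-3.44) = 6.02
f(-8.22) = -60.66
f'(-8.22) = 14.14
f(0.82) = -2.26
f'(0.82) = -1.22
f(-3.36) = -12.00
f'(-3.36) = 5.88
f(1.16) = -2.78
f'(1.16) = -1.80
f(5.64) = -27.91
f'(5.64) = -9.42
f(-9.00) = -72.21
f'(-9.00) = 15.47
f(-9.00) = -72.21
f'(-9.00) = 15.47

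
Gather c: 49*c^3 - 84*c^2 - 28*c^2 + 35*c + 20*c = 49*c^3 - 112*c^2 + 55*c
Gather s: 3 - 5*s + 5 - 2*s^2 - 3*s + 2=-2*s^2 - 8*s + 10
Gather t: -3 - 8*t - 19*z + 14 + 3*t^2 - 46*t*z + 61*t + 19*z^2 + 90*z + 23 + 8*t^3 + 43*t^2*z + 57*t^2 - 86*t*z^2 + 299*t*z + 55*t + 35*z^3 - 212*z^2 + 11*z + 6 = 8*t^3 + t^2*(43*z + 60) + t*(-86*z^2 + 253*z + 108) + 35*z^3 - 193*z^2 + 82*z + 40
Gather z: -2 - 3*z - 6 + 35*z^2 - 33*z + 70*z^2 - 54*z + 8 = 105*z^2 - 90*z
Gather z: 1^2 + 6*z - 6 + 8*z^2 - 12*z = 8*z^2 - 6*z - 5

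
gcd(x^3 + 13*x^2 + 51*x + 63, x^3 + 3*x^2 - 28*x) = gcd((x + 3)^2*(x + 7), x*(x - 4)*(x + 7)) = x + 7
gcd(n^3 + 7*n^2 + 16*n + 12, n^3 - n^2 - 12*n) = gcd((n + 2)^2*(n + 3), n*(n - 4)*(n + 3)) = n + 3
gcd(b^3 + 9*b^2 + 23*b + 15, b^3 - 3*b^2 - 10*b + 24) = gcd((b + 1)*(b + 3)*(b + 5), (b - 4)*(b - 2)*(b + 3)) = b + 3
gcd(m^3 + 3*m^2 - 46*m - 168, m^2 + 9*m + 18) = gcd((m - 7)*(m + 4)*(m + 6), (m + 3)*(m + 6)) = m + 6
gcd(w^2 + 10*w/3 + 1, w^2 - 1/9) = w + 1/3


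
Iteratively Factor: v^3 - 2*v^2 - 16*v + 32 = (v - 4)*(v^2 + 2*v - 8) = (v - 4)*(v - 2)*(v + 4)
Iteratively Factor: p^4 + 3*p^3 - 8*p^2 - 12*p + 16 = (p + 2)*(p^3 + p^2 - 10*p + 8) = (p - 1)*(p + 2)*(p^2 + 2*p - 8) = (p - 1)*(p + 2)*(p + 4)*(p - 2)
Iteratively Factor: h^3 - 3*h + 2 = (h - 1)*(h^2 + h - 2) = (h - 1)*(h + 2)*(h - 1)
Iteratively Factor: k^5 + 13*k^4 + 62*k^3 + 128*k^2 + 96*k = (k + 3)*(k^4 + 10*k^3 + 32*k^2 + 32*k) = (k + 3)*(k + 4)*(k^3 + 6*k^2 + 8*k) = (k + 3)*(k + 4)^2*(k^2 + 2*k) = (k + 2)*(k + 3)*(k + 4)^2*(k)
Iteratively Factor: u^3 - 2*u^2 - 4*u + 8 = (u - 2)*(u^2 - 4) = (u - 2)*(u + 2)*(u - 2)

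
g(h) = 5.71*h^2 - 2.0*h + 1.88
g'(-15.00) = -173.30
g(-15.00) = 1316.63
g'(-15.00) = -173.30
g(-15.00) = 1316.63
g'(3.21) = 34.66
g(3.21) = 54.30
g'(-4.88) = -57.73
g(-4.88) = 147.62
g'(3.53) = 38.31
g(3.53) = 65.97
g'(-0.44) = -7.02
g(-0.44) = 3.87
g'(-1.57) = -19.93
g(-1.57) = 19.09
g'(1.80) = 18.56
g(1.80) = 16.78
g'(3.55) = 38.54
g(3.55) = 66.74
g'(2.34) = 24.72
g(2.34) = 28.47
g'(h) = 11.42*h - 2.0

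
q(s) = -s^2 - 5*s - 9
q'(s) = -2*s - 5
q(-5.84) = -13.91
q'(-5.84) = 6.68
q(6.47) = -83.21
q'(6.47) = -17.94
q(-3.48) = -3.71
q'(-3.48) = 1.96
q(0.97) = -14.79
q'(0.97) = -6.94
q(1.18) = -16.29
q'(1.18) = -7.36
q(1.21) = -16.51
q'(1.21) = -7.42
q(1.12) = -15.85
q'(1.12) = -7.24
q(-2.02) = -2.98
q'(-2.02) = -0.96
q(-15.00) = -159.00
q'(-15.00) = 25.00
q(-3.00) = -3.00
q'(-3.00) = 1.00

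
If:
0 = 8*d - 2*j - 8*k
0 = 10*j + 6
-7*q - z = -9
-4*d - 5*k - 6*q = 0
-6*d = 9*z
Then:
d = -237/268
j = -3/5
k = -246/335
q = 161/134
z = 79/134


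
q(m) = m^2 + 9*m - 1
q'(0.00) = 9.00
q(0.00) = -1.00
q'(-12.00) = -15.00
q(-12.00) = 35.00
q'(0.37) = 9.74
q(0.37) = 2.47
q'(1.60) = 12.20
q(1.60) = 15.96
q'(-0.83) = 7.34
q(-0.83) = -7.78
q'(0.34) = 9.68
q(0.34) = 2.18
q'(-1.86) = 5.28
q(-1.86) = -14.28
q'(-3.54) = 1.92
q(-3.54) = -20.33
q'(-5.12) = -1.24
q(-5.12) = -20.87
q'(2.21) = 13.42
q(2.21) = 23.77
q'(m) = 2*m + 9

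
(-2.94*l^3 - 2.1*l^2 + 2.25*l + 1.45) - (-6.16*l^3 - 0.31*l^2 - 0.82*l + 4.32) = 3.22*l^3 - 1.79*l^2 + 3.07*l - 2.87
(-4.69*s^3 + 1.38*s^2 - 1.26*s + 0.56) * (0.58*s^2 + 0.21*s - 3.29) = -2.7202*s^5 - 0.1845*s^4 + 14.9891*s^3 - 4.48*s^2 + 4.263*s - 1.8424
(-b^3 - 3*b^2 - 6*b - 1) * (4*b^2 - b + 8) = -4*b^5 - 11*b^4 - 29*b^3 - 22*b^2 - 47*b - 8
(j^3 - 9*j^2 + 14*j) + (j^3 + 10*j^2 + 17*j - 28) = 2*j^3 + j^2 + 31*j - 28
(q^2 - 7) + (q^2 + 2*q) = 2*q^2 + 2*q - 7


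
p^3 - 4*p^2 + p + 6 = (p - 3)*(p - 2)*(p + 1)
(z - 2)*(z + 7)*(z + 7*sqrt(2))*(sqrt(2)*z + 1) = sqrt(2)*z^4 + 5*sqrt(2)*z^3 + 15*z^3 - 7*sqrt(2)*z^2 + 75*z^2 - 210*z + 35*sqrt(2)*z - 98*sqrt(2)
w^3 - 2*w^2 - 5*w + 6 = (w - 3)*(w - 1)*(w + 2)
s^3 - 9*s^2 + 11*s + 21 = (s - 7)*(s - 3)*(s + 1)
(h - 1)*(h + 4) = h^2 + 3*h - 4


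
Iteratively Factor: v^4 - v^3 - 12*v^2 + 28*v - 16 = (v - 1)*(v^3 - 12*v + 16) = (v - 1)*(v + 4)*(v^2 - 4*v + 4) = (v - 2)*(v - 1)*(v + 4)*(v - 2)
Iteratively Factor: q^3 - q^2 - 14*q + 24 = (q - 3)*(q^2 + 2*q - 8) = (q - 3)*(q - 2)*(q + 4)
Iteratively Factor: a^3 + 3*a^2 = (a)*(a^2 + 3*a) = a*(a + 3)*(a)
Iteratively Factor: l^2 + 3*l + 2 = (l + 2)*(l + 1)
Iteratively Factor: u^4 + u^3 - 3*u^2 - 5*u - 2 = (u + 1)*(u^3 - 3*u - 2) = (u + 1)^2*(u^2 - u - 2) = (u + 1)^3*(u - 2)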